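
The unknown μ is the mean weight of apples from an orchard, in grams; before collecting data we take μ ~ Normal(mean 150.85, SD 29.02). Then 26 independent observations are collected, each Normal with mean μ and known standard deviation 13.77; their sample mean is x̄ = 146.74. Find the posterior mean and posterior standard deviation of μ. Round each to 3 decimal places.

Prior precision 1/τ₀² = 1/29.02² = 0.00118742; data precision n/σ² = 26/13.77² = 0.137121.
Posterior precision = 0.00118742 + 0.137121 = 0.138309, giving posterior SD = 1/√0.138309 = 2.689.
Posterior mean = (0.00118742·150.85 + 0.137121·146.74) / 0.138309 = 146.775.

Posterior mean ≈ 146.775; posterior SD ≈ 2.689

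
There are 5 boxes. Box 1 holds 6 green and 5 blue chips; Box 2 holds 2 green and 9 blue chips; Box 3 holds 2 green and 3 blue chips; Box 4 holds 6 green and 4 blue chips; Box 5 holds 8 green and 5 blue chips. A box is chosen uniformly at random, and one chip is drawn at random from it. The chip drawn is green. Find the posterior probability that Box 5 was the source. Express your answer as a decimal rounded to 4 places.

Posterior probability ≈ 0.2627

Tabulate prior·likelihood by source: [1] prior 0.2, lik 0.5455, product 0.1091; [2] prior 0.2, lik 0.1818, product 0.03636; [3] prior 0.2, lik 0.4, product 0.08000; [4] prior 0.2, lik 0.6, product 0.1200; [5] prior 0.2, lik 0.6154, product 0.1231.
Normalizing constant = 0.46853; the posterior for Box 5 is its product over the sum, 0.1231/0.46853 = 0.2627.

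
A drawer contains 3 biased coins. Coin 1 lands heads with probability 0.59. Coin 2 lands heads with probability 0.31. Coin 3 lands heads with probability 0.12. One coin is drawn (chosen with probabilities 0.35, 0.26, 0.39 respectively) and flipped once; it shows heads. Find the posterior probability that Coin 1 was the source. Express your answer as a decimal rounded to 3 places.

Tabulate prior·likelihood by source: [1] prior 0.35, lik 0.59, product 0.2065; [2] prior 0.26, lik 0.31, product 0.08060; [3] prior 0.39, lik 0.12, product 0.04680.
Normalizing constant = 0.33390; the posterior for Coin 1 is its product over the sum, 0.2065/0.33390 = 0.618.

Posterior probability ≈ 0.618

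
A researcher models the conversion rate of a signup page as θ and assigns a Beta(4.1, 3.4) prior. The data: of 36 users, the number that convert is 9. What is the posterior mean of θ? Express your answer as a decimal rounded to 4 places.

Observing 9 successes and 27 failures updates Beta(4.1, 3.4) by adding the success and failure counts to the two shape parameters: α = 4.1+9 = 13.1, β = 3.4+27 = 30.4.
Posterior mean = α/(α+β) = 13.1/43.5 = 0.3011.

Posterior mean ≈ 0.3011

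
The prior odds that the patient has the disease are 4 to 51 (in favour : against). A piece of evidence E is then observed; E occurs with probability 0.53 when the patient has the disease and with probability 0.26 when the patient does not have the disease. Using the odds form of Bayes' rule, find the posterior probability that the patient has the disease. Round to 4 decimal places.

Prior odds = 4/51 = 0.078431. In log-odds, ln(0.078431) = -2.5455.
Add log likelihood ratio: ln(2.0385) = 0.71220.
Posterior log-odds = -1.8333, so posterior odds = exp(-1.8333) = 0.15988. Converting, P(H|E) = 0.15988/1.1599 = 0.1378.

Posterior probability ≈ 0.1378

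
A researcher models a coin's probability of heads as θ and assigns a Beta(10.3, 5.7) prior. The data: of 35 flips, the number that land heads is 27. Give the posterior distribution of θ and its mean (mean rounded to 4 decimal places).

Posterior: Beta(37.3, 13.7); mean ≈ 0.7314

The binomial likelihood is conjugate to the Beta prior: with 27 successes and 8 failures, the posterior is Beta(10.3+27, 5.7+8) = Beta(37.3, 13.7).
E[θ | data] = 37.3/(37.3+13.7) = 0.7314.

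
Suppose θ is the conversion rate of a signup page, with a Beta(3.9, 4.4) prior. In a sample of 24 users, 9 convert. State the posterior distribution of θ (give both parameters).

The binomial likelihood is conjugate to the Beta prior: with 9 successes and 15 failures, the posterior is Beta(3.9+9, 4.4+15) = Beta(12.9, 19.4).

Posterior: Beta(12.9, 19.4)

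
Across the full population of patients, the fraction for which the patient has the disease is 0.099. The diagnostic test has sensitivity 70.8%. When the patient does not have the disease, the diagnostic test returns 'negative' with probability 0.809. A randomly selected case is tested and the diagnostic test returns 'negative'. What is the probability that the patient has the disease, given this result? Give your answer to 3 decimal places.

Let H be the event that the patient has the disease. P(H) = 0.099, so P(¬H) = 0.901. With E the 'negative' result, P(E|H) = 0.292 and P(E|¬H) = 0.809.
P(E) = 0.292·0.099 + 0.809·0.901 = 0.028908 + 0.72891 = 0.75782.
By Bayes' theorem, P(H|E) = 0.028908 / 0.75782 = 0.038.

P(H | E) ≈ 0.038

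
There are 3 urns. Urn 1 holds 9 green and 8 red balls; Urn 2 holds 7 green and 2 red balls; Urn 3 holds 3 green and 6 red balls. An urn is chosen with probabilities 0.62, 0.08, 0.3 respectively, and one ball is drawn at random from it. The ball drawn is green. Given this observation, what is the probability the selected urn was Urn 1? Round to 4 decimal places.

Tabulate prior·likelihood by source: [1] prior 0.62, lik 0.5294, product 0.3282; [2] prior 0.08, lik 0.7778, product 0.06222; [3] prior 0.3, lik 0.3333, product 0.1000.
Normalizing constant = 0.49046; the posterior for Urn 1 is its product over the sum, 0.3282/0.49046 = 0.6692.

Posterior probability ≈ 0.6692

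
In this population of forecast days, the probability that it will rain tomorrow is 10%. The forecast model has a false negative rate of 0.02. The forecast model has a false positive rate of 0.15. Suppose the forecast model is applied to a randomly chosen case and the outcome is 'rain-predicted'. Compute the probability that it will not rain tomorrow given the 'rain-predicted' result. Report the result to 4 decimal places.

P(¬H | E) ≈ 0.5794

Write H for 'it will rain tomorrow'. Prior odds H:¬H = 0.1/0.9 = 0.11111. For the 'rain-predicted' outcome, the likelihood ratio is 0.98/0.15 = 6.5333.
Posterior odds = 0.11111 × 6.5333 = 0.72593, so P(H|E) = 0.72593/(1+0.72593) = 0.4206. Then P(¬H|E) = 1 − 0.4206 = 0.5794.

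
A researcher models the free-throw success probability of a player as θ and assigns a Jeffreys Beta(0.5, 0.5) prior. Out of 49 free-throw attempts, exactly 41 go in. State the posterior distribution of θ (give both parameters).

Observing 41 successes and 8 failures updates Beta(0.5, 0.5) by adding the success and failure counts to the two shape parameters: α = 0.5+41 = 41.5, β = 0.5+8 = 8.5.

Posterior: Beta(41.5, 8.5)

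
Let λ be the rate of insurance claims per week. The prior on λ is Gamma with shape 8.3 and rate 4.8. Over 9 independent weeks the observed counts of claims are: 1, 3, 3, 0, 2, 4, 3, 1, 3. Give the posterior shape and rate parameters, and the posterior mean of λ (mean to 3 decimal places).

Total count ∑xᵢ = 20 over n = 9 weeks.
Gamma is conjugate to the Poisson likelihood: posterior is Gamma(shape = 8.3+20 = 28.3, rate = 4.8+9 = 13.8).
Posterior mean = shape/rate = 28.3/13.8 = 2.051.

Posterior: Gamma(shape=28.3, rate=13.8); mean ≈ 2.051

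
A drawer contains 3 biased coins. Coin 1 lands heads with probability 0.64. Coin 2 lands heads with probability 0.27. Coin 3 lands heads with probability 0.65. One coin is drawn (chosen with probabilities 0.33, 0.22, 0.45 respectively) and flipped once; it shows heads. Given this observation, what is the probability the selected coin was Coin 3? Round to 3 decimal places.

Posterior probability ≈ 0.519

P(heads|C1) = 0.64; P(heads|C2) = 0.27; P(heads|C3) = 0.65.
Prior × likelihood for each source: 0.33·0.64=0.2112, 0.22·0.27=0.05940, 0.45·0.65=0.2925. Summing gives P(heads) = 0.56310.
P(Coin 3 | heads) = 0.2925 / 0.56310 = 0.519.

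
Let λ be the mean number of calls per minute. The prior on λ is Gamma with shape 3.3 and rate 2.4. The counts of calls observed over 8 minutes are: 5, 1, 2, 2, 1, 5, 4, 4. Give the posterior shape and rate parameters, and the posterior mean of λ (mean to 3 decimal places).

Posterior: Gamma(shape=27.3, rate=10.4); mean ≈ 2.625

Total count ∑xᵢ = 24 over n = 8 minutes.
Gamma is conjugate to the Poisson likelihood: posterior is Gamma(shape = 3.3+24 = 27.3, rate = 2.4+8 = 10.4).
Posterior mean = shape/rate = 27.3/10.4 = 2.625.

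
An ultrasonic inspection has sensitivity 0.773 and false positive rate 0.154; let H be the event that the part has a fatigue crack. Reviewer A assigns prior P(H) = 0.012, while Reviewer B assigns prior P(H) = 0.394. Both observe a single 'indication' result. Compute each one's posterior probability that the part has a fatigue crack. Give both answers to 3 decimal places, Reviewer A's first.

The likelihood ratio for an 'indication' result is 0.773/0.154 = 5.0195.
Reviewer A: prior odds 0.012/0.988 = 0.012146; posterior odds 0.060965; posterior probability 0.057.
Reviewer B: prior odds 0.394/0.606 = 0.65017; posterior odds 3.2635; posterior probability 0.765.

Reviewer A: 0.057; Reviewer B: 0.765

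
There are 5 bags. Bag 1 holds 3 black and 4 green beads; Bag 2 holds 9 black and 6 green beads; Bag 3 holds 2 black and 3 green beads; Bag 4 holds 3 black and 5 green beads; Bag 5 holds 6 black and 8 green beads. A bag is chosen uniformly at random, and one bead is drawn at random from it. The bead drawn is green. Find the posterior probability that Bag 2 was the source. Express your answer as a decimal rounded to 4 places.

Tabulate prior·likelihood by source: [1] prior 0.2, lik 0.5714, product 0.1143; [2] prior 0.2, lik 0.4, product 0.08000; [3] prior 0.2, lik 0.6, product 0.1200; [4] prior 0.2, lik 0.625, product 0.1250; [5] prior 0.2, lik 0.5714, product 0.1143.
Normalizing constant = 0.55357; the posterior for Bag 2 is its product over the sum, 0.08000/0.55357 = 0.1445.

Posterior probability ≈ 0.1445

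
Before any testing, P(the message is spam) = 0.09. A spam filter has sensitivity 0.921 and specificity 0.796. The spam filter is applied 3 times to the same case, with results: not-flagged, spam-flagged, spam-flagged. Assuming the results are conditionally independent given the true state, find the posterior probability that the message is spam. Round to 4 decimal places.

Posterior P(H) ≈ 0.1667

With H the event that the message is spam, the joint likelihood of the observed sequence is P(data|H) = 0.079·0.921·0.921 = 0.067011 and P(data|¬H) = 0.796·0.204·0.204 = 0.033126.
Bayes: P(H|data) = 0.09·0.067011 / (0.09·0.067011 + 0.91·0.033126) = 0.0060310/0.036176 = 0.1667.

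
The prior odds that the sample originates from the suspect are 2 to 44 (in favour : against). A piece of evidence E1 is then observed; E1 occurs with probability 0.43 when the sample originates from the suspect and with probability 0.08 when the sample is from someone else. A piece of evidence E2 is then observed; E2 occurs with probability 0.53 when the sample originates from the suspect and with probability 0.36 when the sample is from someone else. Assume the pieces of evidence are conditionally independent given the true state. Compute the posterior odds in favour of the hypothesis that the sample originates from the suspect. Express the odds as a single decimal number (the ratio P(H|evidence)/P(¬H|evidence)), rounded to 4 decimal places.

Prior odds = 2/44 = 0.045455. In log-odds, ln(0.045455) = -3.0910.
Add log likelihood ratios: ln(5.3750) + ln(1.4722) = 2.0685.
Posterior log-odds = -1.0225, so posterior odds = exp(-1.0225) = 0.35969.

Posterior odds ≈ 0.3597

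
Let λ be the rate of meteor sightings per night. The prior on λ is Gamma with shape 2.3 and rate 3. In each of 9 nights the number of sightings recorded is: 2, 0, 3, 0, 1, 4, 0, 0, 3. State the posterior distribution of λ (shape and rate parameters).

Posterior: Gamma(shape=15.3, rate=12)

The Poisson likelihood adds the total count to the shape and the number of exposure periods to the rate. Here ∑xᵢ = 13 and n = 9, so shape 2.3→15.3 and rate 3→12.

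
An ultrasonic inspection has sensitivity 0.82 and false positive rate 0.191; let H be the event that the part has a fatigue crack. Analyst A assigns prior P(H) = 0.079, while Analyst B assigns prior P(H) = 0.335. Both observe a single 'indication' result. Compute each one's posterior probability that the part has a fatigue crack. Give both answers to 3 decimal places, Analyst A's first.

Analyst A: 0.269; Analyst B: 0.684

The likelihood ratio for an 'indication' result is 0.82/0.191 = 4.2932.
Analyst A: prior odds 0.079/0.921 = 0.085776; posterior odds 0.36825; posterior probability 0.269.
Analyst B: prior odds 0.335/0.665 = 0.50376; posterior odds 2.1627; posterior probability 0.684.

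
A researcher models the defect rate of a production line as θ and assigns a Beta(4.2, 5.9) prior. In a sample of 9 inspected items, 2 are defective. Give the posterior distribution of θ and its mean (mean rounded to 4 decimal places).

The binomial likelihood is conjugate to the Beta prior: with 2 successes and 7 failures, the posterior is Beta(4.2+2, 5.9+7) = Beta(6.2, 12.9).
E[θ | data] = 6.2/(6.2+12.9) = 0.3246.

Posterior: Beta(6.2, 12.9); mean ≈ 0.3246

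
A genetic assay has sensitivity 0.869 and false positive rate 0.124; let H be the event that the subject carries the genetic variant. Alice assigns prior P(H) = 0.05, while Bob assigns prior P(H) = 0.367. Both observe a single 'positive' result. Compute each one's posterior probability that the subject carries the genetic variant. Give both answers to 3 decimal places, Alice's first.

The likelihood ratio for a 'positive' result is 0.869/0.124 = 7.0081.
Alice: prior odds 0.05/0.95 = 0.052632; posterior odds 0.36885; posterior probability 0.269.
Bob: prior odds 0.367/0.633 = 0.57978; posterior odds 4.0631; posterior probability 0.802.

Alice: 0.269; Bob: 0.802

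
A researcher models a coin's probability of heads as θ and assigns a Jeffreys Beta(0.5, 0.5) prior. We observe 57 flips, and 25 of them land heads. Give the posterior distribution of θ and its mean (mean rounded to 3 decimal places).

Observing 25 successes and 32 failures updates Beta(0.5, 0.5) by adding the success and failure counts to the two shape parameters: α = 0.5+25 = 25.5, β = 0.5+32 = 32.5.
Posterior mean = α/(α+β) = 25.5/58 = 0.440.

Posterior: Beta(25.5, 32.5); mean ≈ 0.440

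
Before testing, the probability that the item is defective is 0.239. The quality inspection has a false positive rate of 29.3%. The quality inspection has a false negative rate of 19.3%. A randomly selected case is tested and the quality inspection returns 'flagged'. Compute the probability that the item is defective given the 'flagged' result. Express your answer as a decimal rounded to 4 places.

Let H be the event that the item is defective. P(H) = 0.239, so P(¬H) = 0.761. With E the 'flagged' result, P(E|H) = 0.807 and P(E|¬H) = 0.293.
P(E) = 0.807·0.239 + 0.293·0.761 = 0.19287 + 0.22297 = 0.41585.
By Bayes' theorem, P(H|E) = 0.19287 / 0.41585 = 0.4638.

P(H | E) ≈ 0.4638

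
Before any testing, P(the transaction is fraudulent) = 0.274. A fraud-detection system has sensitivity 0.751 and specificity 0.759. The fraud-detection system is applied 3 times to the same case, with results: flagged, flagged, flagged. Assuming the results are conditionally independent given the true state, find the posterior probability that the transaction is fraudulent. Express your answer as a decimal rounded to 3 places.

Posterior P(H) ≈ 0.919

With H the event that the transaction is fraudulent, the joint likelihood of the observed sequence is P(data|H) = 0.751·0.751·0.751 = 0.42356 and P(data|¬H) = 0.241·0.241·0.241 = 0.013998.
Bayes: P(H|data) = 0.274·0.42356 / (0.274·0.42356 + 0.726·0.013998) = 0.11606/0.12622 = 0.9195.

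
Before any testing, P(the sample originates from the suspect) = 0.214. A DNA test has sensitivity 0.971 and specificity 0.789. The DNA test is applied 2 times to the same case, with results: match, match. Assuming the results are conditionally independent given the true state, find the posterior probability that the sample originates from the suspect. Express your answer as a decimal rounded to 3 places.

Posterior P(H) ≈ 0.852

With H the event that the sample originates from the suspect, the joint likelihood of the observed sequence is P(data|H) = 0.971·0.971 = 0.94284 and P(data|¬H) = 0.211·0.211 = 0.044521.
Bayes: P(H|data) = 0.214·0.94284 / (0.214·0.94284 + 0.786·0.044521) = 0.20177/0.23676 = 0.8522.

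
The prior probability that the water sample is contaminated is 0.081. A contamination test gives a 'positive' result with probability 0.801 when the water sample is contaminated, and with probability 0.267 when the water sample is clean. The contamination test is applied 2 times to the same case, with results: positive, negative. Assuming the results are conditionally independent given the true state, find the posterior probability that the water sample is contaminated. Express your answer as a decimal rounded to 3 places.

With H the event that the water sample is contaminated, the joint likelihood of the observed sequence is P(data|H) = 0.801·0.199 = 0.15940 and P(data|¬H) = 0.267·0.733 = 0.19571.
Bayes: P(H|data) = 0.081·0.15940 / (0.081·0.15940 + 0.919·0.19571) = 0.012911/0.19277 = 0.0670.

Posterior P(H) ≈ 0.067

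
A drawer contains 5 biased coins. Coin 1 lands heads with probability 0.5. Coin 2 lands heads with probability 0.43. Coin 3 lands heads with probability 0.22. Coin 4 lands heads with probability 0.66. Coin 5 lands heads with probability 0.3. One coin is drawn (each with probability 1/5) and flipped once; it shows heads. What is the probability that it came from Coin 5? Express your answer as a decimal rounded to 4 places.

Tabulate prior·likelihood by source: [1] prior 0.2, lik 0.5, product 0.1000; [2] prior 0.2, lik 0.43, product 0.08600; [3] prior 0.2, lik 0.22, product 0.04400; [4] prior 0.2, lik 0.66, product 0.1320; [5] prior 0.2, lik 0.3, product 0.06000.
Normalizing constant = 0.42200; the posterior for Coin 5 is its product over the sum, 0.06000/0.42200 = 0.1422.

Posterior probability ≈ 0.1422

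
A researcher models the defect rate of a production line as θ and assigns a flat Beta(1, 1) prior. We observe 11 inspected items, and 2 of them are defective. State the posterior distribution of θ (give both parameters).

Posterior: Beta(3, 10)

Observing 2 successes and 9 failures updates Beta(1, 1) by adding the success and failure counts to the two shape parameters: α = 1+2 = 3, β = 1+9 = 10.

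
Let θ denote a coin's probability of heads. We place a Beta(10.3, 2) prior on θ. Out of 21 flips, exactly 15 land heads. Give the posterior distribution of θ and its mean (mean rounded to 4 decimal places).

The binomial likelihood is conjugate to the Beta prior: with 15 successes and 6 failures, the posterior is Beta(10.3+15, 2+6) = Beta(25.3, 8).
E[θ | data] = 25.3/(25.3+8) = 0.7598.

Posterior: Beta(25.3, 8); mean ≈ 0.7598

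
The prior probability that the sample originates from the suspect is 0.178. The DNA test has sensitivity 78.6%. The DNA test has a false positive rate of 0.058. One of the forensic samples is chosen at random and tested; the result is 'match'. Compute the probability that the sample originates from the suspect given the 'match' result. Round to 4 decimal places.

P(H | E) ≈ 0.7458

Let H be the event that the sample originates from the suspect. P(H) = 0.178, so P(¬H) = 0.822. With E the 'match' result, P(E|H) = 0.786 and P(E|¬H) = 0.058.
P(E) = 0.786·0.178 + 0.058·0.822 = 0.13991 + 0.047676 = 0.18758.
By Bayes' theorem, P(H|E) = 0.13991 / 0.18758 = 0.7458.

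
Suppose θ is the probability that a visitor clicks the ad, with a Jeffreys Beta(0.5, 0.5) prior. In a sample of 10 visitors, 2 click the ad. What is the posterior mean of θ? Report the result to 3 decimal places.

Observing 2 successes and 8 failures updates Beta(0.5, 0.5) by adding the success and failure counts to the two shape parameters: α = 0.5+2 = 2.5, β = 0.5+8 = 8.5.
Posterior mean = α/(α+β) = 2.5/11 = 0.227.

Posterior mean ≈ 0.227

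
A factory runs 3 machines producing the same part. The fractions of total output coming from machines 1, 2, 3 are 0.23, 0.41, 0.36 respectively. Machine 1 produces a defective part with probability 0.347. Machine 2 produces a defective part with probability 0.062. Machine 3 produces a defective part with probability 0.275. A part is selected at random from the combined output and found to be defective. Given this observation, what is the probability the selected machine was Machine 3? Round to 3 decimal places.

P(defective|M1) = 0.347; P(defective|M2) = 0.062; P(defective|M3) = 0.275.
Prior × likelihood for each source: 0.23·0.347=0.07981, 0.41·0.062=0.02542, 0.36·0.275=0.09900. Summing gives P(defective) = 0.20423.
P(Machine 3 | defective) = 0.09900 / 0.20423 = 0.485.

Posterior probability ≈ 0.485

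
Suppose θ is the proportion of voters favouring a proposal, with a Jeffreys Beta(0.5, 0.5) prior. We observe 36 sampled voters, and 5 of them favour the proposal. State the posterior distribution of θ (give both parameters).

Posterior: Beta(5.5, 31.5)

Observing 5 successes and 31 failures updates Beta(0.5, 0.5) by adding the success and failure counts to the two shape parameters: α = 0.5+5 = 5.5, β = 0.5+31 = 31.5.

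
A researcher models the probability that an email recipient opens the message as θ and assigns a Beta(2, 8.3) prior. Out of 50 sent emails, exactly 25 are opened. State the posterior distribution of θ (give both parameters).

The binomial likelihood is conjugate to the Beta prior: with 25 successes and 25 failures, the posterior is Beta(2+25, 8.3+25) = Beta(27, 33.3).

Posterior: Beta(27, 33.3)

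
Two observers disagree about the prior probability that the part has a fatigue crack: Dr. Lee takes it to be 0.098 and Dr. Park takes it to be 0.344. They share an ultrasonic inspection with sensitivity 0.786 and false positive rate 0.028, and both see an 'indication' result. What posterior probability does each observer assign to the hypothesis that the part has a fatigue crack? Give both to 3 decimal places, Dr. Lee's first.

P('+'|H) = 0.786, P('+'|¬H) = 0.028.
Dr. Lee: numerator 0.786·0.098 = 0.077028; evidence = 0.077028+0.028·0.902 = 0.10228; posterior = 0.753.
Dr. Park: numerator 0.786·0.344 = 0.27038; evidence = 0.27038+0.028·0.656 = 0.28875; posterior = 0.936.

Dr. Lee: 0.753; Dr. Park: 0.936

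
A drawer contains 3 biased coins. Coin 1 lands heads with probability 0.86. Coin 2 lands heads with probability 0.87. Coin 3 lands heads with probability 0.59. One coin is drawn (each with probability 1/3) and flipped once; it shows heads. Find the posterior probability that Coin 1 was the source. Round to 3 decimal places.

P(heads|C1) = 0.86; P(heads|C2) = 0.87; P(heads|C3) = 0.59.
Prior × likelihood for each source: 0.333333·0.86=0.2867, 0.333333·0.87=0.2900, 0.333333·0.59=0.1967. Summing gives P(heads) = 0.77333.
P(Coin 1 | heads) = 0.2867 / 0.77333 = 0.371.

Posterior probability ≈ 0.371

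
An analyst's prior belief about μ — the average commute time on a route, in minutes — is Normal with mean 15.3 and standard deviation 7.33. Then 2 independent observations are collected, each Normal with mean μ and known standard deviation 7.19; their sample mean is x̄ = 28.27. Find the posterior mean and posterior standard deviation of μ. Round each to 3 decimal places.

With known σ, the Normal prior is conjugate. Weight on the data is w = (n/σ²)/(n/σ² + 1/τ₀²) = 0.0386876/(0.0386876+0.0186120) = 0.67518.
Posterior mean = w·x̄ + (1−w)·μ₀ = 0.67518·28.27 + 0.32482·15.3 = 24.057. Posterior variance = 1/(0.0386876+0.0186120) = 17.4521, so SD = 4.178.

Posterior mean ≈ 24.057; posterior SD ≈ 4.178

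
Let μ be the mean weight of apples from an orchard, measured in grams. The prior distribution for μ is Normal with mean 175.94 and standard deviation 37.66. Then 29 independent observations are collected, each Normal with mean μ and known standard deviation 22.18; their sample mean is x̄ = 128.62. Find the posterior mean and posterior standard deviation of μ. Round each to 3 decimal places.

Posterior mean ≈ 129.179; posterior SD ≈ 4.094

Prior precision 1/τ₀² = 1/37.66² = 0.00070508; data precision n/σ² = 29/22.18² = 0.0589488.
Posterior precision = 0.00070508 + 0.0589488 = 0.0596539, giving posterior SD = 1/√0.0596539 = 4.094.
Posterior mean = (0.00070508·175.94 + 0.0589488·128.62) / 0.0596539 = 129.179.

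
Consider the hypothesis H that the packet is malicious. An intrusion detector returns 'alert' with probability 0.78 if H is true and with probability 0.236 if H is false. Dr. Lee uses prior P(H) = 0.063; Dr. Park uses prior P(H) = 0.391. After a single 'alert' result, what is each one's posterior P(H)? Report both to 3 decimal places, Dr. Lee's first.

The likelihood ratio for an 'alert' result is 0.78/0.236 = 3.3051.
Dr. Lee: prior odds 0.063/0.937 = 0.067236; posterior odds 0.22222; posterior probability 0.182.
Dr. Park: prior odds 0.391/0.609 = 0.64204; posterior odds 2.1220; posterior probability 0.680.

Dr. Lee: 0.182; Dr. Park: 0.680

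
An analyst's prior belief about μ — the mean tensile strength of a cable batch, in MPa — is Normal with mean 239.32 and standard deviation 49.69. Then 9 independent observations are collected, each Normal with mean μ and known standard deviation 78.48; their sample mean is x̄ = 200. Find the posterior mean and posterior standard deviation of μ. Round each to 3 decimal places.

Posterior mean ≈ 208.533; posterior SD ≈ 23.148

Prior precision 1/τ₀² = 1/49.69² = 0.00040501; data precision n/σ² = 9/78.48² = 0.00146125.
Posterior precision = 0.00040501 + 0.00146125 = 0.00186626, giving posterior SD = 1/√0.00186626 = 23.148.
Posterior mean = (0.00040501·239.32 + 0.00146125·200) / 0.00186626 = 208.533.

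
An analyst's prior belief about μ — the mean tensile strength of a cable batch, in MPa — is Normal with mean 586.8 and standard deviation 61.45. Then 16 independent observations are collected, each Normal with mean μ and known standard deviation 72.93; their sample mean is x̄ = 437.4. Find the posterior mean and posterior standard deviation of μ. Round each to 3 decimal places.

Prior precision 1/τ₀² = 1/61.45² = 0.00026482; data precision n/σ² = 16/72.93² = 0.00300821.
Posterior precision = 0.00026482 + 0.00300821 = 0.00327303, giving posterior SD = 1/√0.00327303 = 17.479.
Posterior mean = (0.00026482·586.8 + 0.00300821·437.4) / 0.00327303 = 449.488.

Posterior mean ≈ 449.488; posterior SD ≈ 17.479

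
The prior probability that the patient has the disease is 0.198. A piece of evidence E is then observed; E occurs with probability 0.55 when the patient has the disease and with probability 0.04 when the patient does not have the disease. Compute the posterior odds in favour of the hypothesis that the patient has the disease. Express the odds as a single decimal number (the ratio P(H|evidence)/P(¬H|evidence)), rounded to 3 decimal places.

Prior odds = 0.198/(1−0.198) = 0.24688. In log-odds, ln(0.24688) = -1.3988.
Add log likelihood ratio: ln(13.750) = 2.6210.
Posterior log-odds = 1.2222, so posterior odds = exp(1.2222) = 3.3946.

Posterior odds ≈ 3.395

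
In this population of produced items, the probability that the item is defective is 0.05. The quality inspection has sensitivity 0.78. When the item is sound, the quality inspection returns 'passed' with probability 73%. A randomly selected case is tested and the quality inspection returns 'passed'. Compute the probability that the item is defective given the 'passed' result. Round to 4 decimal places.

P(H | E) ≈ 0.0156

Let H be the event that the item is defective. P(H) = 0.05, so P(¬H) = 0.95. With E the 'passed' result, P(E|H) = 0.22 and P(E|¬H) = 0.73.
P(E) = 0.22·0.05 + 0.73·0.95 = 0.011000 + 0.69350 = 0.70450.
By Bayes' theorem, P(H|E) = 0.011000 / 0.70450 = 0.0156.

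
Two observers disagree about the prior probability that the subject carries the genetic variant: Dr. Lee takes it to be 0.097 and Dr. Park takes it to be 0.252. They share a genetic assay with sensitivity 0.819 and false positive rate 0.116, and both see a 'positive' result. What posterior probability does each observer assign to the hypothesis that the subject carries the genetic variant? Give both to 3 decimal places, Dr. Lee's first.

P('+'|H) = 0.819, P('+'|¬H) = 0.116.
Dr. Lee: numerator 0.819·0.097 = 0.079443; evidence = 0.079443+0.116·0.903 = 0.18419; posterior = 0.431.
Dr. Park: numerator 0.819·0.252 = 0.20639; evidence = 0.20639+0.116·0.748 = 0.29316; posterior = 0.704.

Dr. Lee: 0.431; Dr. Park: 0.704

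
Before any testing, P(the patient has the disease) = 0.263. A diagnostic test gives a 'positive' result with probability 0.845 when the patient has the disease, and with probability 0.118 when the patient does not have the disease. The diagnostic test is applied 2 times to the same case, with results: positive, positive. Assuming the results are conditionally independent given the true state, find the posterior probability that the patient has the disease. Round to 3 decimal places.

With H the event that the patient has the disease, the joint likelihood of the observed sequence is P(data|H) = 0.845·0.845 = 0.71402 and P(data|¬H) = 0.118·0.118 = 0.013924.
Bayes: P(H|data) = 0.263·0.71402 / (0.263·0.71402 + 0.737·0.013924) = 0.18779/0.19805 = 0.9482.

Posterior P(H) ≈ 0.948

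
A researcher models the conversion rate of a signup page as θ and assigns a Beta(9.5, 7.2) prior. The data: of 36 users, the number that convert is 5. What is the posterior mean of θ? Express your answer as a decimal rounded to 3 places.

The binomial likelihood is conjugate to the Beta prior: with 5 successes and 31 failures, the posterior is Beta(9.5+5, 7.2+31) = Beta(14.5, 38.2).
E[θ | data] = 14.5/(14.5+38.2) = 0.275.

Posterior mean ≈ 0.275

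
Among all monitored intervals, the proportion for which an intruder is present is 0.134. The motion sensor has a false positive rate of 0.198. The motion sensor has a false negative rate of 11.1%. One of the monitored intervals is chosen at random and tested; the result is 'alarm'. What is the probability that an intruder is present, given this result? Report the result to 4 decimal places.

P(H | E) ≈ 0.4099

Write H for 'an intruder is present'. Prior odds H:¬H = 0.134/0.866 = 0.15473. For the 'alarm' outcome, the likelihood ratio is 0.889/0.198 = 4.4899.
Posterior odds = 0.15473 × 4.4899 = 0.69474, so P(H|E) = 0.69474/(1+0.69474) = 0.4099.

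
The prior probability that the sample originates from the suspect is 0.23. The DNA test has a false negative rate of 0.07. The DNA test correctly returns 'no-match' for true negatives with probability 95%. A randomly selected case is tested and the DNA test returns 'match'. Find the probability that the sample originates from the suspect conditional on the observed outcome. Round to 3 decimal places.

Write H for 'the sample originates from the suspect'. Prior odds H:¬H = 0.23/0.77 = 0.29870. For the 'match' outcome, the likelihood ratio is 0.93/0.05 = 18.600.
Posterior odds = 0.29870 × 18.600 = 5.5558, so P(H|E) = 5.5558/(1+5.5558) = 0.847.

P(H | E) ≈ 0.847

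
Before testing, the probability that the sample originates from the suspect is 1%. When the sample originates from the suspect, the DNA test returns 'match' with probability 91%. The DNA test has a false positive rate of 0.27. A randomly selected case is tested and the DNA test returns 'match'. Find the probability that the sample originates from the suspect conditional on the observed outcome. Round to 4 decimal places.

Write H for 'the sample originates from the suspect'. Prior odds H:¬H = 0.01/0.99 = 0.010101. For the 'match' outcome, the likelihood ratio is 0.91/0.27 = 3.3704.
Posterior odds = 0.010101 × 3.3704 = 0.034044, so P(H|E) = 0.034044/(1+0.034044) = 0.0329.

P(H | E) ≈ 0.0329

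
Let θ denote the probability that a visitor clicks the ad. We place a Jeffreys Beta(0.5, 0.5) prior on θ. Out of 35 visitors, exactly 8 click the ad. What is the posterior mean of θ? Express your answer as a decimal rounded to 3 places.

Posterior mean ≈ 0.236

The binomial likelihood is conjugate to the Beta prior: with 8 successes and 27 failures, the posterior is Beta(0.5+8, 0.5+27) = Beta(8.5, 27.5).
Posterior mean = α/(α+β) = 8.5/36 = 0.236.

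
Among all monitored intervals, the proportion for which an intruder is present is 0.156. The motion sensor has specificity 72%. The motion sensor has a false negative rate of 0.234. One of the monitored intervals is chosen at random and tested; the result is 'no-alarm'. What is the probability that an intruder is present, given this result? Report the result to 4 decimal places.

Let H be the event that an intruder is present. P(H) = 0.156, so P(¬H) = 0.844. With E the 'no-alarm' result, P(E|H) = 0.234 and P(E|¬H) = 0.72.
P(E) = 0.234·0.156 + 0.72·0.844 = 0.036504 + 0.60768 = 0.64418.
By Bayes' theorem, P(H|E) = 0.036504 / 0.64418 = 0.0567.

P(H | E) ≈ 0.0567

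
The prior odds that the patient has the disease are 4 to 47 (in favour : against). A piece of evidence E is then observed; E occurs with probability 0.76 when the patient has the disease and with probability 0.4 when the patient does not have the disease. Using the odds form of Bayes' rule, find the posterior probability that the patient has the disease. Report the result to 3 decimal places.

Posterior probability ≈ 0.139

Prior odds = 4/47 = 0.085106.
Likelihood ratio for E = 0.76/0.4 = 1.9000.
Posterior odds = prior odds × LR = 0.16170.
Posterior probability = odds/(1+odds) = 0.16170/1.1617 = 0.139.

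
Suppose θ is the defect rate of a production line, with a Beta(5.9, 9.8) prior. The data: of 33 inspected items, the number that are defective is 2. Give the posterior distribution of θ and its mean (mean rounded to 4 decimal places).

Observing 2 successes and 31 failures updates Beta(5.9, 9.8) by adding the success and failure counts to the two shape parameters: α = 5.9+2 = 7.9, β = 9.8+31 = 40.8.
Posterior mean = α/(α+β) = 7.9/48.7 = 0.1622.

Posterior: Beta(7.9, 40.8); mean ≈ 0.1622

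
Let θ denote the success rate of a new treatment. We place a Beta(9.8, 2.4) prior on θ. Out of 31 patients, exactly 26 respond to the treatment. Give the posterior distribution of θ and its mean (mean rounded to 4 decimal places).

The binomial likelihood is conjugate to the Beta prior: with 26 successes and 5 failures, the posterior is Beta(9.8+26, 2.4+5) = Beta(35.8, 7.4).
Posterior mean = α/(α+β) = 35.8/43.2 = 0.8287.

Posterior: Beta(35.8, 7.4); mean ≈ 0.8287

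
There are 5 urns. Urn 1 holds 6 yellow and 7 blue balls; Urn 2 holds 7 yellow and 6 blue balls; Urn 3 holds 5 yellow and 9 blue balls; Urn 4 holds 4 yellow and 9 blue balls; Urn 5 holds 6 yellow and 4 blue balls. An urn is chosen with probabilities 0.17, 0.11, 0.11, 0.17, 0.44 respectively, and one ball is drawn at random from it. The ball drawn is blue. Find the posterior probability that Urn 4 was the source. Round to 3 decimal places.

Posterior probability ≈ 0.232

P(blue|Urn 1) = 0.5385; P(blue|Urn 2) = 0.4615; P(blue|Urn 3) = 0.6429; P(blue|Urn 4) = 0.6923; P(blue|Urn 5) = 0.4.
Prior × likelihood for each source: 0.17·0.5385=0.09154, 0.11·0.4615=0.05077, 0.11·0.6429=0.07071, 0.17·0.6923=0.1177, 0.44·0.4=0.1760. Summing gives P(blue) = 0.50671.
P(Urn 4 | blue) = 0.1177 / 0.50671 = 0.232.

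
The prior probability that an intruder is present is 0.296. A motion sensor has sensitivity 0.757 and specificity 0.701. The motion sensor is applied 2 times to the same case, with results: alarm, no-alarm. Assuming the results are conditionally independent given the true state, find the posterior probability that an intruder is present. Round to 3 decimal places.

With H the event that an intruder is present, the joint likelihood of the observed sequence is P(data|H) = 0.757·0.243 = 0.18395 and P(data|¬H) = 0.299·0.701 = 0.20960.
Bayes: P(H|data) = 0.296·0.18395 / (0.296·0.18395 + 0.704·0.20960) = 0.054449/0.20201 = 0.2695.

Posterior P(H) ≈ 0.270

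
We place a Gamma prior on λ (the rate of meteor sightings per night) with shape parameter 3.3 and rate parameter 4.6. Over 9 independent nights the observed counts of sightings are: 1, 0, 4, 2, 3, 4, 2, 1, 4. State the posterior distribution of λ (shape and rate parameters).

Total count ∑xᵢ = 21 over n = 9 nights.
Gamma is conjugate to the Poisson likelihood: posterior is Gamma(shape = 3.3+21 = 24.3, rate = 4.6+9 = 13.6).

Posterior: Gamma(shape=24.3, rate=13.6)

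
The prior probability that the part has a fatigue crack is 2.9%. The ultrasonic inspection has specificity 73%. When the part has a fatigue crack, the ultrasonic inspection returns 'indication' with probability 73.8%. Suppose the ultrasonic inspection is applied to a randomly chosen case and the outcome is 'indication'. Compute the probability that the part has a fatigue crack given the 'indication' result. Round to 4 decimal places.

P(H | E) ≈ 0.0755

Write H for 'the part has a fatigue crack'. Prior odds H:¬H = 0.029/0.971 = 0.029866. For the 'indication' outcome, the likelihood ratio is 0.738/0.27 = 2.7333.
Posterior odds = 0.029866 × 2.7333 = 0.081634, so P(H|E) = 0.081634/(1+0.081634) = 0.0755.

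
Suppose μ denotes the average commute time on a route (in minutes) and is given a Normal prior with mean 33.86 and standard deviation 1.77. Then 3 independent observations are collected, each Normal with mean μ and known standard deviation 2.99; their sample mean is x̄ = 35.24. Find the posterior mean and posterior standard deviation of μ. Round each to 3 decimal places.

Posterior mean ≈ 34.567; posterior SD ≈ 1.236

Prior precision 1/τ₀² = 1/1.77² = 0.319193; data precision n/σ² = 3/2.99² = 0.335567.
Posterior precision = 0.319193 + 0.335567 = 0.654760, giving posterior SD = 1/√0.654760 = 1.236.
Posterior mean = (0.319193·33.86 + 0.335567·35.24) / 0.654760 = 34.567.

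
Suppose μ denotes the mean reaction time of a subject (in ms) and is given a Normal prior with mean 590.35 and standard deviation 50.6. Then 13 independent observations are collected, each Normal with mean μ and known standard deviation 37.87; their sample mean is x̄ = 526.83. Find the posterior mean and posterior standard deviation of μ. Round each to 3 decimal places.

Prior precision 1/τ₀² = 1/50.6² = 0.00039057; data precision n/σ² = 13/37.87² = 0.00906469.
Posterior precision = 0.00039057 + 0.00906469 = 0.00945526, giving posterior SD = 1/√0.00945526 = 10.284.
Posterior mean = (0.00039057·590.35 + 0.00906469·526.83) / 0.00945526 = 529.454.

Posterior mean ≈ 529.454; posterior SD ≈ 10.284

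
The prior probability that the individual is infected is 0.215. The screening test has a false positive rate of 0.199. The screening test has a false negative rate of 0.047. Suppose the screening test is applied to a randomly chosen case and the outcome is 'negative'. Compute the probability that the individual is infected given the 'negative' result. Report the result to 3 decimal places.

P(H | E) ≈ 0.016

Let H be the event that the individual is infected. P(H) = 0.215, so P(¬H) = 0.785. With E the 'negative' result, P(E|H) = 0.047 and P(E|¬H) = 0.801.
P(E) = 0.047·0.215 + 0.801·0.785 = 0.010105 + 0.62879 = 0.63889.
By Bayes' theorem, P(H|E) = 0.010105 / 0.63889 = 0.016.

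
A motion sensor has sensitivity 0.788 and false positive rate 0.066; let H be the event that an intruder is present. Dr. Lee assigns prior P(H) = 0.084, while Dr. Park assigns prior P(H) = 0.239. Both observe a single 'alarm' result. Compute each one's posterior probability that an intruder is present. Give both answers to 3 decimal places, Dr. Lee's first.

Dr. Lee: 0.523; Dr. Park: 0.789

P('+'|H) = 0.788, P('+'|¬H) = 0.066.
Dr. Lee: numerator 0.788·0.084 = 0.066192; evidence = 0.066192+0.066·0.916 = 0.12665; posterior = 0.523.
Dr. Park: numerator 0.788·0.239 = 0.18833; evidence = 0.18833+0.066·0.761 = 0.23856; posterior = 0.789.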